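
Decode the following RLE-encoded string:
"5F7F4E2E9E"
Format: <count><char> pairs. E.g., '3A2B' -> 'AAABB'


Expanding each <count><char> pair:
  5F -> 'FFFFF'
  7F -> 'FFFFFFF'
  4E -> 'EEEE'
  2E -> 'EE'
  9E -> 'EEEEEEEEE'

Decoded = FFFFFFFFFFFFEEEEEEEEEEEEEEE


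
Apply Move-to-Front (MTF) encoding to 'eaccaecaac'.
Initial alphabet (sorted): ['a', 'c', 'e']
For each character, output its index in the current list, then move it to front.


MTF encoding:
'e': index 2 in ['a', 'c', 'e'] -> ['e', 'a', 'c']
'a': index 1 in ['e', 'a', 'c'] -> ['a', 'e', 'c']
'c': index 2 in ['a', 'e', 'c'] -> ['c', 'a', 'e']
'c': index 0 in ['c', 'a', 'e'] -> ['c', 'a', 'e']
'a': index 1 in ['c', 'a', 'e'] -> ['a', 'c', 'e']
'e': index 2 in ['a', 'c', 'e'] -> ['e', 'a', 'c']
'c': index 2 in ['e', 'a', 'c'] -> ['c', 'e', 'a']
'a': index 2 in ['c', 'e', 'a'] -> ['a', 'c', 'e']
'a': index 0 in ['a', 'c', 'e'] -> ['a', 'c', 'e']
'c': index 1 in ['a', 'c', 'e'] -> ['c', 'a', 'e']


Output: [2, 1, 2, 0, 1, 2, 2, 2, 0, 1]


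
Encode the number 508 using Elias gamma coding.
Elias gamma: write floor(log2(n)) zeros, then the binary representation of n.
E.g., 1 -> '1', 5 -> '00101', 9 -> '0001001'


num_bits = floor(log2(508)) + 1 = 9
leading_zeros = num_bits - 1 = 8
binary(508) = 111111100

Elias gamma(508) = '00000000' + '111111100' = 00000000111111100 (17 bits)


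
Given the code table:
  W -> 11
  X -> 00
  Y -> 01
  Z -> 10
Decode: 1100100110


Decoding:
11 -> W
00 -> X
10 -> Z
01 -> Y
10 -> Z


Result: WXZYZ


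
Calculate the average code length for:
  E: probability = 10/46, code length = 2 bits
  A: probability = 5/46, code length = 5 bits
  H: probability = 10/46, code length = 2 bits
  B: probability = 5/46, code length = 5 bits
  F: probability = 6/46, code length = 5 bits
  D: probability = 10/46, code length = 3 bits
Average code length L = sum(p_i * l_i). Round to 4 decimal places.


Weighted contributions p_i * l_i:
  E: (10/46) * 2 = 20/46
  A: (5/46) * 5 = 25/46
  H: (10/46) * 2 = 20/46
  B: (5/46) * 5 = 25/46
  F: (6/46) * 5 = 30/46
  D: (10/46) * 3 = 30/46
Sum = (20 + 25 + 20 + 25 + 30 + 30)/46 = 150/46

L = 150/46 = 3.2609 bits/symbol


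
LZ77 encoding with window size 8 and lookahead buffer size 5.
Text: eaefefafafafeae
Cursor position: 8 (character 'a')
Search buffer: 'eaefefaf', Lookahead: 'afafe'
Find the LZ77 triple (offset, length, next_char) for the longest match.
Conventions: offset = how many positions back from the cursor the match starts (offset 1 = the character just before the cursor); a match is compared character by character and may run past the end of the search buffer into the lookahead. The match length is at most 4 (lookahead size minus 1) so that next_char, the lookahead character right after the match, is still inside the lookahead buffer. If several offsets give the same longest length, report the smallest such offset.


Try each offset into the search buffer:
  offset=1 (pos 7, char 'f'): match length 0
  offset=2 (pos 6, char 'a'): match length 4
  offset=3 (pos 5, char 'f'): match length 0
  offset=4 (pos 4, char 'e'): match length 0
  offset=5 (pos 3, char 'f'): match length 0
  offset=6 (pos 2, char 'e'): match length 0
  offset=7 (pos 1, char 'a'): match length 1
  offset=8 (pos 0, char 'e'): match length 0
Longest match has length 4 at offset 2.
next_char = character at position 8 + 4 = 12 -> 'e'

Best match: offset=2, length=4 (matching 'afaf' starting at position 6)
LZ77 triple: (2, 4, 'e')


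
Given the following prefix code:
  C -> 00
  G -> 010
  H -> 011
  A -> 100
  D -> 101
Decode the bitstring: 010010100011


Decoding step by step:
Bits 010 -> G
Bits 010 -> G
Bits 100 -> A
Bits 011 -> H


Decoded message: GGAH


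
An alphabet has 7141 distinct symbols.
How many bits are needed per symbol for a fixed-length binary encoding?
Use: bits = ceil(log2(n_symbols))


log2(7141) = 12.8019
Bracket: 2^12 = 4096 < 7141 <= 2^13 = 8192
So ceil(log2(7141)) = 13

bits = ceil(log2(7141)) = ceil(12.8019) = 13 bits


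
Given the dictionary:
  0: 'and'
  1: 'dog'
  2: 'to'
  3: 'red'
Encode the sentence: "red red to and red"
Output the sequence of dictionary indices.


Look up each word in the dictionary:
  'red' -> 3
  'red' -> 3
  'to' -> 2
  'and' -> 0
  'red' -> 3

Encoded: [3, 3, 2, 0, 3]


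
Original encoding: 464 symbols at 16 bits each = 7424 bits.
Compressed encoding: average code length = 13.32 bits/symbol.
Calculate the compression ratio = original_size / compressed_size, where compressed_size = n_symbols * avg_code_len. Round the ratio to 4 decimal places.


original_size = n_symbols * orig_bits = 464 * 16 = 7424 bits
compressed_size = n_symbols * avg_code_len = 464 * 13.32 = 6180.48 bits
ratio = original_size / compressed_size = 7424 / 6180.48 = 1.2012

Compression ratio = 1.2012


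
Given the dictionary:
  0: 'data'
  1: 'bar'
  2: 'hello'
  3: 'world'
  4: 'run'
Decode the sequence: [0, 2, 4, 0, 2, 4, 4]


Look up each index in the dictionary:
  0 -> 'data'
  2 -> 'hello'
  4 -> 'run'
  0 -> 'data'
  2 -> 'hello'
  4 -> 'run'
  4 -> 'run'

Decoded: "data hello run data hello run run"


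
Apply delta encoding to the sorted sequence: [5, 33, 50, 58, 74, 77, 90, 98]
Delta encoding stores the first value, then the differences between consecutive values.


First value: 5
Deltas:
  33 - 5 = 28
  50 - 33 = 17
  58 - 50 = 8
  74 - 58 = 16
  77 - 74 = 3
  90 - 77 = 13
  98 - 90 = 8


Delta encoded: [5, 28, 17, 8, 16, 3, 13, 8]


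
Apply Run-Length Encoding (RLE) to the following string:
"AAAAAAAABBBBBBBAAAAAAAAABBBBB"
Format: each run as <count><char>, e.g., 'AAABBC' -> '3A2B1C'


Scanning runs left to right:
  i=0: run of 'A' x 8 -> '8A'
  i=8: run of 'B' x 7 -> '7B'
  i=15: run of 'A' x 9 -> '9A'
  i=24: run of 'B' x 5 -> '5B'

RLE = 8A7B9A5B


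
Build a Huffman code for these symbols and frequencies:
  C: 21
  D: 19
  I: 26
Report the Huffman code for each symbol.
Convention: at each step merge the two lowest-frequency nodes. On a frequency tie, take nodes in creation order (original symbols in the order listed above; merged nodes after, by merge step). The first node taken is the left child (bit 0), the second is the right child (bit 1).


Huffman tree construction:
Step 1: Merge D(19) + C(21) = 40
Step 2: Merge I(26) + (D+C)(40) = 66
Read each symbol's code off the tree from the root (left child = 0, right child = 1).

Codes:
  C: 11 (length 2)
  D: 10 (length 2)
  I: 0 (length 1)
Average code length: 106/66 = 1.6061 bits/symbol


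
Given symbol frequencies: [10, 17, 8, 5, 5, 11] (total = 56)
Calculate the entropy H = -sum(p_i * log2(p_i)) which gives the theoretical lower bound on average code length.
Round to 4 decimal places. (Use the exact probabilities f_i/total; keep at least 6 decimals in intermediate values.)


Per-symbol terms -p_i * log2(p_i) with p_i = f_i/56:
  p = 10/56 = 0.178571: log2(p) = -2.485427, -p*log2(p) = 0.443826
  p = 17/56 = 0.303571: log2(p) = -1.719892, -p*log2(p) = 0.522110
  p = 8/56 = 0.142857: log2(p) = -2.807355, -p*log2(p) = 0.401051
  p = 5/56 = 0.089286: log2(p) = -3.485427, -p*log2(p) = 0.311199
  p = 5/56 = 0.089286: log2(p) = -3.485427, -p*log2(p) = 0.311199
  p = 11/56 = 0.196429: log2(p) = -2.347923, -p*log2(p) = 0.461199
H = 0.443826 + 0.522110 + 0.401051 + 0.311199 + 0.311199 + 0.461199 = 2.450584

H = 2.4506 bits/symbol


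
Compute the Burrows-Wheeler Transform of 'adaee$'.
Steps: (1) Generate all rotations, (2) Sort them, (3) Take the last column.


Rotations (sorted):
  0: $adaee -> last char: e
  1: adaee$ -> last char: $
  2: aee$ad -> last char: d
  3: daee$a -> last char: a
  4: e$adae -> last char: e
  5: ee$ada -> last char: a


BWT = e$daea


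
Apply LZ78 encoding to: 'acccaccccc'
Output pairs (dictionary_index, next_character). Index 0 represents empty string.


LZ78 encoding steps:
Dictionary: {0: ''}
Step 1: w='' (idx 0), next='a' -> output (0, 'a'), add 'a' as idx 1
Step 2: w='' (idx 0), next='c' -> output (0, 'c'), add 'c' as idx 2
Step 3: w='c' (idx 2), next='c' -> output (2, 'c'), add 'cc' as idx 3
Step 4: w='a' (idx 1), next='c' -> output (1, 'c'), add 'ac' as idx 4
Step 5: w='cc' (idx 3), next='c' -> output (3, 'c'), add 'ccc' as idx 5
Step 6: w='c' (idx 2), end of input -> output (2, '')


Encoded: [(0, 'a'), (0, 'c'), (2, 'c'), (1, 'c'), (3, 'c'), (2, '')]


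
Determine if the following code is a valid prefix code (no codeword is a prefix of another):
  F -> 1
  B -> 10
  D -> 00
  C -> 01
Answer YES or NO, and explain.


Checking each pair (does one codeword prefix another?):
  F='1' vs B='10': prefix -- VIOLATION

NO -- this is NOT a valid prefix code. F (1) is a prefix of B (10).


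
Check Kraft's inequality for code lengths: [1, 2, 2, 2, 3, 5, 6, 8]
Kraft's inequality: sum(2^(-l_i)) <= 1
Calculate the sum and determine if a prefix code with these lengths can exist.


Sum = 2^(-1) + 2^(-2) + 2^(-2) + 2^(-2) + 2^(-3) + 2^(-5) + 2^(-6) + 2^(-8)
    = 0.5 + 0.25 + 0.25 + 0.25 + 0.125 + 0.03125 + 0.015625 + 0.00390625
    = 365/256 = 1.42578125
Since 1.42578125 > 1, Kraft's inequality is NOT satisfied.
A prefix code with these lengths CANNOT exist.

Kraft sum = 1.42578125. Not satisfied.


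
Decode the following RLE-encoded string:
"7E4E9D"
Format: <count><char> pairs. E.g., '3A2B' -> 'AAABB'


Expanding each <count><char> pair:
  7E -> 'EEEEEEE'
  4E -> 'EEEE'
  9D -> 'DDDDDDDDD'

Decoded = EEEEEEEEEEEDDDDDDDDD


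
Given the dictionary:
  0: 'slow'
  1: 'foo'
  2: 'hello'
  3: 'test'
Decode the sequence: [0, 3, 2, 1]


Look up each index in the dictionary:
  0 -> 'slow'
  3 -> 'test'
  2 -> 'hello'
  1 -> 'foo'

Decoded: "slow test hello foo"


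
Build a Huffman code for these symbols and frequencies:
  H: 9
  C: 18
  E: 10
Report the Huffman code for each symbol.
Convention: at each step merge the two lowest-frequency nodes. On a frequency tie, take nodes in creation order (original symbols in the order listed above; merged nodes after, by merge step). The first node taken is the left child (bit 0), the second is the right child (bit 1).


Huffman tree construction:
Step 1: Merge H(9) + E(10) = 19
Step 2: Merge C(18) + (H+E)(19) = 37
Read each symbol's code off the tree from the root (left child = 0, right child = 1).

Codes:
  H: 10 (length 2)
  C: 0 (length 1)
  E: 11 (length 2)
Average code length: 56/37 = 1.5135 bits/symbol


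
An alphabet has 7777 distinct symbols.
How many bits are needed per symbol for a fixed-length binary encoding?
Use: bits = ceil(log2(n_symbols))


log2(7777) = 12.925
Bracket: 2^12 = 4096 < 7777 <= 2^13 = 8192
So ceil(log2(7777)) = 13

bits = ceil(log2(7777)) = ceil(12.925) = 13 bits


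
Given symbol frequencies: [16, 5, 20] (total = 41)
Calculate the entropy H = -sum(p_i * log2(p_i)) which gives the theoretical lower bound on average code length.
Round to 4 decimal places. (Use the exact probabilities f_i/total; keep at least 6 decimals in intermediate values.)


Per-symbol terms -p_i * log2(p_i) with p_i = f_i/41:
  p = 16/41 = 0.390244: log2(p) = -1.357552, -p*log2(p) = 0.529776
  p = 5/41 = 0.121951: log2(p) = -3.035624, -p*log2(p) = 0.370198
  p = 20/41 = 0.487805: log2(p) = -1.035624, -p*log2(p) = 0.505182
H = 0.529776 + 0.370198 + 0.505182 = 1.405156

H = 1.4052 bits/symbol


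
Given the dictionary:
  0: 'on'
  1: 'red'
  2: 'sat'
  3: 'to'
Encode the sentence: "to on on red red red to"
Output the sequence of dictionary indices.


Look up each word in the dictionary:
  'to' -> 3
  'on' -> 0
  'on' -> 0
  'red' -> 1
  'red' -> 1
  'red' -> 1
  'to' -> 3

Encoded: [3, 0, 0, 1, 1, 1, 3]


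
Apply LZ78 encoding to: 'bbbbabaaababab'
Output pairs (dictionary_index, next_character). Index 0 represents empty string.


LZ78 encoding steps:
Dictionary: {0: ''}
Step 1: w='' (idx 0), next='b' -> output (0, 'b'), add 'b' as idx 1
Step 2: w='b' (idx 1), next='b' -> output (1, 'b'), add 'bb' as idx 2
Step 3: w='b' (idx 1), next='a' -> output (1, 'a'), add 'ba' as idx 3
Step 4: w='ba' (idx 3), next='a' -> output (3, 'a'), add 'baa' as idx 4
Step 5: w='' (idx 0), next='a' -> output (0, 'a'), add 'a' as idx 5
Step 6: w='ba' (idx 3), next='b' -> output (3, 'b'), add 'bab' as idx 6
Step 7: w='a' (idx 5), next='b' -> output (5, 'b'), add 'ab' as idx 7


Encoded: [(0, 'b'), (1, 'b'), (1, 'a'), (3, 'a'), (0, 'a'), (3, 'b'), (5, 'b')]


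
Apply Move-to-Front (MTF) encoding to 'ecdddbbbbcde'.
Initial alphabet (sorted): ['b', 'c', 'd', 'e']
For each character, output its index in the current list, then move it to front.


MTF encoding:
'e': index 3 in ['b', 'c', 'd', 'e'] -> ['e', 'b', 'c', 'd']
'c': index 2 in ['e', 'b', 'c', 'd'] -> ['c', 'e', 'b', 'd']
'd': index 3 in ['c', 'e', 'b', 'd'] -> ['d', 'c', 'e', 'b']
'd': index 0 in ['d', 'c', 'e', 'b'] -> ['d', 'c', 'e', 'b']
'd': index 0 in ['d', 'c', 'e', 'b'] -> ['d', 'c', 'e', 'b']
'b': index 3 in ['d', 'c', 'e', 'b'] -> ['b', 'd', 'c', 'e']
'b': index 0 in ['b', 'd', 'c', 'e'] -> ['b', 'd', 'c', 'e']
'b': index 0 in ['b', 'd', 'c', 'e'] -> ['b', 'd', 'c', 'e']
'b': index 0 in ['b', 'd', 'c', 'e'] -> ['b', 'd', 'c', 'e']
'c': index 2 in ['b', 'd', 'c', 'e'] -> ['c', 'b', 'd', 'e']
'd': index 2 in ['c', 'b', 'd', 'e'] -> ['d', 'c', 'b', 'e']
'e': index 3 in ['d', 'c', 'b', 'e'] -> ['e', 'd', 'c', 'b']


Output: [3, 2, 3, 0, 0, 3, 0, 0, 0, 2, 2, 3]


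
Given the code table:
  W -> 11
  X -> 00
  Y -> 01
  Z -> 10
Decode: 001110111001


Decoding:
00 -> X
11 -> W
10 -> Z
11 -> W
10 -> Z
01 -> Y


Result: XWZWZY


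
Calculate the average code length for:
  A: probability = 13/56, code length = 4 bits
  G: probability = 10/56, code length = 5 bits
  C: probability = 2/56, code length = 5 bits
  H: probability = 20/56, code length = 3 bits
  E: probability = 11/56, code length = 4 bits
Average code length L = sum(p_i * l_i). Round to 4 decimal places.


Weighted contributions p_i * l_i:
  A: (13/56) * 4 = 52/56
  G: (10/56) * 5 = 50/56
  C: (2/56) * 5 = 10/56
  H: (20/56) * 3 = 60/56
  E: (11/56) * 4 = 44/56
Sum = (52 + 50 + 10 + 60 + 44)/56 = 216/56

L = 216/56 = 3.8571 bits/symbol


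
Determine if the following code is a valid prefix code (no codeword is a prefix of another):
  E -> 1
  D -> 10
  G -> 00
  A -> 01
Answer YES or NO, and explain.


Checking each pair (does one codeword prefix another?):
  E='1' vs D='10': prefix -- VIOLATION

NO -- this is NOT a valid prefix code. E (1) is a prefix of D (10).


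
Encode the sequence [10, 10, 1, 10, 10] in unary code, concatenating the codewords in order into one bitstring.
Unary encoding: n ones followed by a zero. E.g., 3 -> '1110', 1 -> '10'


Encode each number as n ones followed by a terminating 0:
  10 -> 11111111110 (11 bits)
  10 -> 11111111110 (11 bits)
  1 -> 10 (2 bits)
  10 -> 11111111110 (11 bits)
  10 -> 11111111110 (11 bits)
Total length = 11 + 11 + 2 + 11 + 11 = 46 bits.

Unary([10, 10, 1, 10, 10]) = 1111111111011111111110101111111111011111111110 (46 bits)


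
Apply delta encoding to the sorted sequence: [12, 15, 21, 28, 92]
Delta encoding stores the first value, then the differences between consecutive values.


First value: 12
Deltas:
  15 - 12 = 3
  21 - 15 = 6
  28 - 21 = 7
  92 - 28 = 64


Delta encoded: [12, 3, 6, 7, 64]


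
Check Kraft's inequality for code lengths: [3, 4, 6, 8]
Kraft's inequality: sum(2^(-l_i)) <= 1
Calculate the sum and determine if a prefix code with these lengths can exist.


Sum = 2^(-3) + 2^(-4) + 2^(-6) + 2^(-8)
    = 0.125 + 0.0625 + 0.015625 + 0.00390625
    = 53/256 = 0.20703125
Since 0.20703125 <= 1, Kraft's inequality IS satisfied.
A prefix code with these lengths CAN exist.

Kraft sum = 0.20703125. Satisfied.


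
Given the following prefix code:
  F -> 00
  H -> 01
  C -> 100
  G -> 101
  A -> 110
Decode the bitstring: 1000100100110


Decoding step by step:
Bits 100 -> C
Bits 01 -> H
Bits 00 -> F
Bits 100 -> C
Bits 110 -> A


Decoded message: CHFCA


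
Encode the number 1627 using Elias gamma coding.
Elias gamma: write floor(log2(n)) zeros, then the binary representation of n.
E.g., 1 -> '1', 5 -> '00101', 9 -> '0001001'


num_bits = floor(log2(1627)) + 1 = 11
leading_zeros = num_bits - 1 = 10
binary(1627) = 11001011011

Elias gamma(1627) = '0000000000' + '11001011011' = 000000000011001011011 (21 bits)


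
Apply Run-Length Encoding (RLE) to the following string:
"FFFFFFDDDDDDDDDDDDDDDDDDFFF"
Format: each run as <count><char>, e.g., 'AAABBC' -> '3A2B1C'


Scanning runs left to right:
  i=0: run of 'F' x 6 -> '6F'
  i=6: run of 'D' x 18 -> '18D'
  i=24: run of 'F' x 3 -> '3F'

RLE = 6F18D3F


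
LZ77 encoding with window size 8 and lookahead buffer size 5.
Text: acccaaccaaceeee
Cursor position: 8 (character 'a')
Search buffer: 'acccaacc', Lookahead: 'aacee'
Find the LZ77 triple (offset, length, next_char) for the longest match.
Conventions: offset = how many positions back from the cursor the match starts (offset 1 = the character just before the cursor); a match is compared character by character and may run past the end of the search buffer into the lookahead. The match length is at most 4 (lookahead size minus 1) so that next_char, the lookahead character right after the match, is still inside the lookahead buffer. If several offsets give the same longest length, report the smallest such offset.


Try each offset into the search buffer:
  offset=1 (pos 7, char 'c'): match length 0
  offset=2 (pos 6, char 'c'): match length 0
  offset=3 (pos 5, char 'a'): match length 1
  offset=4 (pos 4, char 'a'): match length 3
  offset=5 (pos 3, char 'c'): match length 0
  offset=6 (pos 2, char 'c'): match length 0
  offset=7 (pos 1, char 'c'): match length 0
  offset=8 (pos 0, char 'a'): match length 1
Longest match has length 3 at offset 4.
next_char = character at position 8 + 3 = 11 -> 'e'

Best match: offset=4, length=3 (matching 'aac' starting at position 4)
LZ77 triple: (4, 3, 'e')


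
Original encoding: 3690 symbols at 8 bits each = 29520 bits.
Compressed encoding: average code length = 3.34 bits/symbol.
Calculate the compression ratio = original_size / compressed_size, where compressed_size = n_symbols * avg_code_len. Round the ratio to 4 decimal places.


original_size = n_symbols * orig_bits = 3690 * 8 = 29520 bits
compressed_size = n_symbols * avg_code_len = 3690 * 3.34 = 12324.6 bits
ratio = original_size / compressed_size = 29520 / 12324.6 = 2.3952

Compression ratio = 2.3952


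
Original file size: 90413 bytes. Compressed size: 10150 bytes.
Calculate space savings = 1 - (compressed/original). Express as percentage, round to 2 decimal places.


ratio = compressed/original = 10150/90413 = 0.112263
savings = 1 - ratio = 1 - 0.112263 = 0.887737
as a percentage: 0.887737 * 100 = 88.77%

Space savings = 1 - 10150/90413 = 88.77%


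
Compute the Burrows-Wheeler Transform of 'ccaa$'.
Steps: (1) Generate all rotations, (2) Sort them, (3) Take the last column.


Rotations (sorted):
  0: $ccaa -> last char: a
  1: a$cca -> last char: a
  2: aa$cc -> last char: c
  3: caa$c -> last char: c
  4: ccaa$ -> last char: $


BWT = aacc$


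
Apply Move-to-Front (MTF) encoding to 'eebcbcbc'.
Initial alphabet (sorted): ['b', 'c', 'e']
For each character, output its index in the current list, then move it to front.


MTF encoding:
'e': index 2 in ['b', 'c', 'e'] -> ['e', 'b', 'c']
'e': index 0 in ['e', 'b', 'c'] -> ['e', 'b', 'c']
'b': index 1 in ['e', 'b', 'c'] -> ['b', 'e', 'c']
'c': index 2 in ['b', 'e', 'c'] -> ['c', 'b', 'e']
'b': index 1 in ['c', 'b', 'e'] -> ['b', 'c', 'e']
'c': index 1 in ['b', 'c', 'e'] -> ['c', 'b', 'e']
'b': index 1 in ['c', 'b', 'e'] -> ['b', 'c', 'e']
'c': index 1 in ['b', 'c', 'e'] -> ['c', 'b', 'e']


Output: [2, 0, 1, 2, 1, 1, 1, 1]


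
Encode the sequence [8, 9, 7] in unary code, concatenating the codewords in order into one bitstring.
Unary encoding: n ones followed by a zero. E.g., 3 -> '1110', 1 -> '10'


Encode each number as n ones followed by a terminating 0:
  8 -> 111111110 (9 bits)
  9 -> 1111111110 (10 bits)
  7 -> 11111110 (8 bits)
Total length = 9 + 10 + 8 = 27 bits.

Unary([8, 9, 7]) = 111111110111111111011111110 (27 bits)


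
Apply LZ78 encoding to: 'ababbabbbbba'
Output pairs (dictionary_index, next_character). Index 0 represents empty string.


LZ78 encoding steps:
Dictionary: {0: ''}
Step 1: w='' (idx 0), next='a' -> output (0, 'a'), add 'a' as idx 1
Step 2: w='' (idx 0), next='b' -> output (0, 'b'), add 'b' as idx 2
Step 3: w='a' (idx 1), next='b' -> output (1, 'b'), add 'ab' as idx 3
Step 4: w='b' (idx 2), next='a' -> output (2, 'a'), add 'ba' as idx 4
Step 5: w='b' (idx 2), next='b' -> output (2, 'b'), add 'bb' as idx 5
Step 6: w='bb' (idx 5), next='b' -> output (5, 'b'), add 'bbb' as idx 6
Step 7: w='a' (idx 1), end of input -> output (1, '')


Encoded: [(0, 'a'), (0, 'b'), (1, 'b'), (2, 'a'), (2, 'b'), (5, 'b'), (1, '')]


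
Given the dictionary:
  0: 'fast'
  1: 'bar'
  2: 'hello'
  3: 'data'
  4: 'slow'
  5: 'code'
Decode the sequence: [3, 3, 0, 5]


Look up each index in the dictionary:
  3 -> 'data'
  3 -> 'data'
  0 -> 'fast'
  5 -> 'code'

Decoded: "data data fast code"


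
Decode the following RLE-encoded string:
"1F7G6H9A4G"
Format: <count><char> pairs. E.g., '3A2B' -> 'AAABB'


Expanding each <count><char> pair:
  1F -> 'F'
  7G -> 'GGGGGGG'
  6H -> 'HHHHHH'
  9A -> 'AAAAAAAAA'
  4G -> 'GGGG'

Decoded = FGGGGGGGHHHHHHAAAAAAAAAGGGG


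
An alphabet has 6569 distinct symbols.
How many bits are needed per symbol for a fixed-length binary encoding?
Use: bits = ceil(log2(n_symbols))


log2(6569) = 12.6815
Bracket: 2^12 = 4096 < 6569 <= 2^13 = 8192
So ceil(log2(6569)) = 13

bits = ceil(log2(6569)) = ceil(12.6815) = 13 bits


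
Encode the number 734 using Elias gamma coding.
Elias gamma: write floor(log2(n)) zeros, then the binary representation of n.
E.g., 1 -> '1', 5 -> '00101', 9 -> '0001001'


num_bits = floor(log2(734)) + 1 = 10
leading_zeros = num_bits - 1 = 9
binary(734) = 1011011110

Elias gamma(734) = '000000000' + '1011011110' = 0000000001011011110 (19 bits)


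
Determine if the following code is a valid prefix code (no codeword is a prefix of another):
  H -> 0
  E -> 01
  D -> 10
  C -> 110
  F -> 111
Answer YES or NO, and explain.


Checking each pair (does one codeword prefix another?):
  H='0' vs E='01': prefix -- VIOLATION

NO -- this is NOT a valid prefix code. H (0) is a prefix of E (01).


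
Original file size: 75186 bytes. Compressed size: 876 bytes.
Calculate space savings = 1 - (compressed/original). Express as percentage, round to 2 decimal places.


ratio = compressed/original = 876/75186 = 0.011651
savings = 1 - ratio = 1 - 0.011651 = 0.988349
as a percentage: 0.988349 * 100 = 98.83%

Space savings = 1 - 876/75186 = 98.83%


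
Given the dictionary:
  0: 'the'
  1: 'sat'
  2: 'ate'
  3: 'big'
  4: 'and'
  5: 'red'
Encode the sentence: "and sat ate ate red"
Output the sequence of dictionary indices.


Look up each word in the dictionary:
  'and' -> 4
  'sat' -> 1
  'ate' -> 2
  'ate' -> 2
  'red' -> 5

Encoded: [4, 1, 2, 2, 5]


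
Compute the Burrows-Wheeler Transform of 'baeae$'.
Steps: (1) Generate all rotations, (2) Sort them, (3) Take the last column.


Rotations (sorted):
  0: $baeae -> last char: e
  1: ae$bae -> last char: e
  2: aeae$b -> last char: b
  3: baeae$ -> last char: $
  4: e$baea -> last char: a
  5: eae$ba -> last char: a


BWT = eeb$aa


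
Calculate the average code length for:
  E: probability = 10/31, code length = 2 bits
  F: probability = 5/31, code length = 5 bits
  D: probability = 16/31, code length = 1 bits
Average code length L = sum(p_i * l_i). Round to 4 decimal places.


Weighted contributions p_i * l_i:
  E: (10/31) * 2 = 20/31
  F: (5/31) * 5 = 25/31
  D: (16/31) * 1 = 16/31
Sum = (20 + 25 + 16)/31 = 61/31

L = 61/31 = 1.9677 bits/symbol


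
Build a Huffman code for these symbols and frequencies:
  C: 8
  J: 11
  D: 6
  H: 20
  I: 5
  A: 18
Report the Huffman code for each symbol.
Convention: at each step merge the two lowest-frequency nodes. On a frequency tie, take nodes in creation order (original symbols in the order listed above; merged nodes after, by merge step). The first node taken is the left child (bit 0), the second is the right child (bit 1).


Huffman tree construction:
Step 1: Merge I(5) + D(6) = 11
Step 2: Merge C(8) + J(11) = 19
Step 3: Merge (I+D)(11) + A(18) = 29
Step 4: Merge (C+J)(19) + H(20) = 39
Step 5: Merge ((I+D)+A)(29) + ((C+J)+H)(39) = 68
Read each symbol's code off the tree from the root (left child = 0, right child = 1).

Codes:
  C: 100 (length 3)
  J: 101 (length 3)
  D: 001 (length 3)
  H: 11 (length 2)
  I: 000 (length 3)
  A: 01 (length 2)
Average code length: 166/68 = 2.4412 bits/symbol


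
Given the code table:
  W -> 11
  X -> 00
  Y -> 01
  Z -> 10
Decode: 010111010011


Decoding:
01 -> Y
01 -> Y
11 -> W
01 -> Y
00 -> X
11 -> W


Result: YYWYXW


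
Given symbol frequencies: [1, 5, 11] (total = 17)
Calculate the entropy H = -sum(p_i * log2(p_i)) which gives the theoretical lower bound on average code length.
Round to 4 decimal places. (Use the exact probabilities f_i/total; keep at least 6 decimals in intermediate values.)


Per-symbol terms -p_i * log2(p_i) with p_i = f_i/17:
  p = 1/17 = 0.058824: log2(p) = -4.087463, -p*log2(p) = 0.240439
  p = 5/17 = 0.294118: log2(p) = -1.765535, -p*log2(p) = 0.519275
  p = 11/17 = 0.647059: log2(p) = -0.628031, -p*log2(p) = 0.406373
H = 0.240439 + 0.519275 + 0.406373 = 1.166087

H = 1.1661 bits/symbol


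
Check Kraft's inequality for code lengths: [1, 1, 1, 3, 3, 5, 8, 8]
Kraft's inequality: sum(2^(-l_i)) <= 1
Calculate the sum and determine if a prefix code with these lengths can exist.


Sum = 2^(-1) + 2^(-1) + 2^(-1) + 2^(-3) + 2^(-3) + 2^(-5) + 2^(-8) + 2^(-8)
    = 0.5 + 0.5 + 0.5 + 0.125 + 0.125 + 0.03125 + 0.00390625 + 0.00390625
    = 458/256 = 1.7890625
Since 1.7890625 > 1, Kraft's inequality is NOT satisfied.
A prefix code with these lengths CANNOT exist.

Kraft sum = 1.7890625. Not satisfied.


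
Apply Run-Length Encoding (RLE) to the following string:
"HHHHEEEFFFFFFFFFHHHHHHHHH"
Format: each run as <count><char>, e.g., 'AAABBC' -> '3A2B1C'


Scanning runs left to right:
  i=0: run of 'H' x 4 -> '4H'
  i=4: run of 'E' x 3 -> '3E'
  i=7: run of 'F' x 9 -> '9F'
  i=16: run of 'H' x 9 -> '9H'

RLE = 4H3E9F9H


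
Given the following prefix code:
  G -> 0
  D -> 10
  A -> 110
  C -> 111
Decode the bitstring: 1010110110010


Decoding step by step:
Bits 10 -> D
Bits 10 -> D
Bits 110 -> A
Bits 110 -> A
Bits 0 -> G
Bits 10 -> D


Decoded message: DDAAGD


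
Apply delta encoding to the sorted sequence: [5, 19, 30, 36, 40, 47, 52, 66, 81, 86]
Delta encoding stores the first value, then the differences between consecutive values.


First value: 5
Deltas:
  19 - 5 = 14
  30 - 19 = 11
  36 - 30 = 6
  40 - 36 = 4
  47 - 40 = 7
  52 - 47 = 5
  66 - 52 = 14
  81 - 66 = 15
  86 - 81 = 5


Delta encoded: [5, 14, 11, 6, 4, 7, 5, 14, 15, 5]


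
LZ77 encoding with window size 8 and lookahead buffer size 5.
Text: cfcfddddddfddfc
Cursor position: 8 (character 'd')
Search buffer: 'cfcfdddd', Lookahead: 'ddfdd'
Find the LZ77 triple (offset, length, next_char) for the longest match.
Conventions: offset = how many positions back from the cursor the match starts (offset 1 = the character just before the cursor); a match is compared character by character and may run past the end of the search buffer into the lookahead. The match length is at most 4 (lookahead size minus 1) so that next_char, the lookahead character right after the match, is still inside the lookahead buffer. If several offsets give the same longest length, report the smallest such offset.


Try each offset into the search buffer:
  offset=1 (pos 7, char 'd'): match length 2
  offset=2 (pos 6, char 'd'): match length 2
  offset=3 (pos 5, char 'd'): match length 2
  offset=4 (pos 4, char 'd'): match length 2
  offset=5 (pos 3, char 'f'): match length 0
  offset=6 (pos 2, char 'c'): match length 0
  offset=7 (pos 1, char 'f'): match length 0
  offset=8 (pos 0, char 'c'): match length 0
Longest match has length 2, found at offsets 1, 2, 3, 4; take the smallest, offset 1.
next_char = character at position 8 + 2 = 10 -> 'f'

Best match: offset=1, length=2 (matching 'dd' starting at position 7)
LZ77 triple: (1, 2, 'f')


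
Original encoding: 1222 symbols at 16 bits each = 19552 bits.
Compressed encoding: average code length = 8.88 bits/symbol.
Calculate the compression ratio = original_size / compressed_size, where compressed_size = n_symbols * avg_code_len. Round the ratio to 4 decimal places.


original_size = n_symbols * orig_bits = 1222 * 16 = 19552 bits
compressed_size = n_symbols * avg_code_len = 1222 * 8.88 = 10851.36 bits
ratio = original_size / compressed_size = 19552 / 10851.36 = 1.8018

Compression ratio = 1.8018


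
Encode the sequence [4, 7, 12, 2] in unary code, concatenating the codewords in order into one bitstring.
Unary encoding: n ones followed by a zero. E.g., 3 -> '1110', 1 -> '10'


Encode each number as n ones followed by a terminating 0:
  4 -> 11110 (5 bits)
  7 -> 11111110 (8 bits)
  12 -> 1111111111110 (13 bits)
  2 -> 110 (3 bits)
Total length = 5 + 8 + 13 + 3 = 29 bits.

Unary([4, 7, 12, 2]) = 11110111111101111111111110110 (29 bits)


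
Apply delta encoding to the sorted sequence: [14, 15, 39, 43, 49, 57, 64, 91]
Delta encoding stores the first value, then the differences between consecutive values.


First value: 14
Deltas:
  15 - 14 = 1
  39 - 15 = 24
  43 - 39 = 4
  49 - 43 = 6
  57 - 49 = 8
  64 - 57 = 7
  91 - 64 = 27


Delta encoded: [14, 1, 24, 4, 6, 8, 7, 27]


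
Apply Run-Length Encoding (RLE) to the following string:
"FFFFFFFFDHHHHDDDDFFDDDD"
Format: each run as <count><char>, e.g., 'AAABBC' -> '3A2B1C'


Scanning runs left to right:
  i=0: run of 'F' x 8 -> '8F'
  i=8: run of 'D' x 1 -> '1D'
  i=9: run of 'H' x 4 -> '4H'
  i=13: run of 'D' x 4 -> '4D'
  i=17: run of 'F' x 2 -> '2F'
  i=19: run of 'D' x 4 -> '4D'

RLE = 8F1D4H4D2F4D


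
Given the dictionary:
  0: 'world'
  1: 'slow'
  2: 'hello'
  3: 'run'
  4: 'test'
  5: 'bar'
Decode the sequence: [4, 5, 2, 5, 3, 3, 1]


Look up each index in the dictionary:
  4 -> 'test'
  5 -> 'bar'
  2 -> 'hello'
  5 -> 'bar'
  3 -> 'run'
  3 -> 'run'
  1 -> 'slow'

Decoded: "test bar hello bar run run slow"


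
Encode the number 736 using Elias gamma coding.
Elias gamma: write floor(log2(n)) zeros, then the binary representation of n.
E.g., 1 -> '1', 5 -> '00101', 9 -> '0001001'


num_bits = floor(log2(736)) + 1 = 10
leading_zeros = num_bits - 1 = 9
binary(736) = 1011100000

Elias gamma(736) = '000000000' + '1011100000' = 0000000001011100000 (19 bits)


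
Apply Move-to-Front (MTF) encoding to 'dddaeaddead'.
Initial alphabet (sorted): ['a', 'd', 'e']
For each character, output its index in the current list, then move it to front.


MTF encoding:
'd': index 1 in ['a', 'd', 'e'] -> ['d', 'a', 'e']
'd': index 0 in ['d', 'a', 'e'] -> ['d', 'a', 'e']
'd': index 0 in ['d', 'a', 'e'] -> ['d', 'a', 'e']
'a': index 1 in ['d', 'a', 'e'] -> ['a', 'd', 'e']
'e': index 2 in ['a', 'd', 'e'] -> ['e', 'a', 'd']
'a': index 1 in ['e', 'a', 'd'] -> ['a', 'e', 'd']
'd': index 2 in ['a', 'e', 'd'] -> ['d', 'a', 'e']
'd': index 0 in ['d', 'a', 'e'] -> ['d', 'a', 'e']
'e': index 2 in ['d', 'a', 'e'] -> ['e', 'd', 'a']
'a': index 2 in ['e', 'd', 'a'] -> ['a', 'e', 'd']
'd': index 2 in ['a', 'e', 'd'] -> ['d', 'a', 'e']


Output: [1, 0, 0, 1, 2, 1, 2, 0, 2, 2, 2]


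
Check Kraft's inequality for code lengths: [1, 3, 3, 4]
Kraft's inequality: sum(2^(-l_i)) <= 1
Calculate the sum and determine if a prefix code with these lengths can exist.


Sum = 2^(-1) + 2^(-3) + 2^(-3) + 2^(-4)
    = 0.5 + 0.125 + 0.125 + 0.0625
    = 13/16 = 0.8125
Since 0.8125 <= 1, Kraft's inequality IS satisfied.
A prefix code with these lengths CAN exist.

Kraft sum = 0.8125. Satisfied.


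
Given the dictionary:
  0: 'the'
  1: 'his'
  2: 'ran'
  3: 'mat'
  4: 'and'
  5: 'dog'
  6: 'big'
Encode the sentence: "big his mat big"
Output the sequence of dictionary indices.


Look up each word in the dictionary:
  'big' -> 6
  'his' -> 1
  'mat' -> 3
  'big' -> 6

Encoded: [6, 1, 3, 6]


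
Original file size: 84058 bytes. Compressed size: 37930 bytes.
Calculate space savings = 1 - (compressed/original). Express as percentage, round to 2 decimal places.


ratio = compressed/original = 37930/84058 = 0.451236
savings = 1 - ratio = 1 - 0.451236 = 0.548764
as a percentage: 0.548764 * 100 = 54.88%

Space savings = 1 - 37930/84058 = 54.88%


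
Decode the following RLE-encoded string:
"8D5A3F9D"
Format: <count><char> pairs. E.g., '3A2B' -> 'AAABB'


Expanding each <count><char> pair:
  8D -> 'DDDDDDDD'
  5A -> 'AAAAA'
  3F -> 'FFF'
  9D -> 'DDDDDDDDD'

Decoded = DDDDDDDDAAAAAFFFDDDDDDDDD


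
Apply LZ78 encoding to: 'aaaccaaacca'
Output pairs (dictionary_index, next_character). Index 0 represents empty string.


LZ78 encoding steps:
Dictionary: {0: ''}
Step 1: w='' (idx 0), next='a' -> output (0, 'a'), add 'a' as idx 1
Step 2: w='a' (idx 1), next='a' -> output (1, 'a'), add 'aa' as idx 2
Step 3: w='' (idx 0), next='c' -> output (0, 'c'), add 'c' as idx 3
Step 4: w='c' (idx 3), next='a' -> output (3, 'a'), add 'ca' as idx 4
Step 5: w='aa' (idx 2), next='c' -> output (2, 'c'), add 'aac' as idx 5
Step 6: w='ca' (idx 4), end of input -> output (4, '')


Encoded: [(0, 'a'), (1, 'a'), (0, 'c'), (3, 'a'), (2, 'c'), (4, '')]


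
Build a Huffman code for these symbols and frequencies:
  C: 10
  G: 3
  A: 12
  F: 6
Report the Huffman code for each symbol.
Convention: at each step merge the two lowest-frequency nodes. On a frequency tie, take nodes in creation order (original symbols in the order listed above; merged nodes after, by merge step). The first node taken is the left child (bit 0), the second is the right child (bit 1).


Huffman tree construction:
Step 1: Merge G(3) + F(6) = 9
Step 2: Merge (G+F)(9) + C(10) = 19
Step 3: Merge A(12) + ((G+F)+C)(19) = 31
Read each symbol's code off the tree from the root (left child = 0, right child = 1).

Codes:
  C: 11 (length 2)
  G: 100 (length 3)
  A: 0 (length 1)
  F: 101 (length 3)
Average code length: 59/31 = 1.9032 bits/symbol


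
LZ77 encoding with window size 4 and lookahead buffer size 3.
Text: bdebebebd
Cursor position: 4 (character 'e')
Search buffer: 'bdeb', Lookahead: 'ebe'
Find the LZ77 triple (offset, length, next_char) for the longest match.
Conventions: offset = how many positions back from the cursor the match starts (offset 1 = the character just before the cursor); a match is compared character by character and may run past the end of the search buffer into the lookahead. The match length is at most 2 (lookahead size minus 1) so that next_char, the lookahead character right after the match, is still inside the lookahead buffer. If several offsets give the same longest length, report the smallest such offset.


Try each offset into the search buffer:
  offset=1 (pos 3, char 'b'): match length 0
  offset=2 (pos 2, char 'e'): match length 2
  offset=3 (pos 1, char 'd'): match length 0
  offset=4 (pos 0, char 'b'): match length 0
Longest match has length 2 at offset 2.
next_char = character at position 4 + 2 = 6 -> 'e'

Best match: offset=2, length=2 (matching 'eb' starting at position 2)
LZ77 triple: (2, 2, 'e')


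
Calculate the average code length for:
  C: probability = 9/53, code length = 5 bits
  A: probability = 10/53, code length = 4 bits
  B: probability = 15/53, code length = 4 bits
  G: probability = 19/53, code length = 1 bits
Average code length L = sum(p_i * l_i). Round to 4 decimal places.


Weighted contributions p_i * l_i:
  C: (9/53) * 5 = 45/53
  A: (10/53) * 4 = 40/53
  B: (15/53) * 4 = 60/53
  G: (19/53) * 1 = 19/53
Sum = (45 + 40 + 60 + 19)/53 = 164/53

L = 164/53 = 3.0943 bits/symbol


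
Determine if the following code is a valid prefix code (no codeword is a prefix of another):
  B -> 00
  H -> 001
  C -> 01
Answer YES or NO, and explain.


Checking each pair (does one codeword prefix another?):
  B='00' vs H='001': prefix -- VIOLATION

NO -- this is NOT a valid prefix code. B (00) is a prefix of H (001).


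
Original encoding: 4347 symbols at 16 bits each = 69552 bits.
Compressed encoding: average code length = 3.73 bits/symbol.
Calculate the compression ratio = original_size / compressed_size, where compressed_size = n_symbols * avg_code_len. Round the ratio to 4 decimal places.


original_size = n_symbols * orig_bits = 4347 * 16 = 69552 bits
compressed_size = n_symbols * avg_code_len = 4347 * 3.73 = 16214.31 bits
ratio = original_size / compressed_size = 69552 / 16214.31 = 4.2895

Compression ratio = 4.2895


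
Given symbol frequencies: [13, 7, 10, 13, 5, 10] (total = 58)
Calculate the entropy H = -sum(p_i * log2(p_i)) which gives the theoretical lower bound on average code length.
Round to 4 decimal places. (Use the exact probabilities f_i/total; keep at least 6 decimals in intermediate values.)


Per-symbol terms -p_i * log2(p_i) with p_i = f_i/58:
  p = 13/58 = 0.224138: log2(p) = -2.157541, -p*log2(p) = 0.483587
  p = 7/58 = 0.120690: log2(p) = -3.050626, -p*log2(p) = 0.368179
  p = 10/58 = 0.172414: log2(p) = -2.536053, -p*log2(p) = 0.437251
  p = 13/58 = 0.224138: log2(p) = -2.157541, -p*log2(p) = 0.483587
  p = 5/58 = 0.086207: log2(p) = -3.536053, -p*log2(p) = 0.304832
  p = 10/58 = 0.172414: log2(p) = -2.536053, -p*log2(p) = 0.437251
H = 0.483587 + 0.368179 + 0.437251 + 0.483587 + 0.304832 + 0.437251 = 2.514687

H = 2.5147 bits/symbol


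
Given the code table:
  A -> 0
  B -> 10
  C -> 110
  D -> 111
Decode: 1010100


Decoding:
10 -> B
10 -> B
10 -> B
0 -> A


Result: BBBA


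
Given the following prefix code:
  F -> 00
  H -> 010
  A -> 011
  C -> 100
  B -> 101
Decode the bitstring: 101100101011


Decoding step by step:
Bits 101 -> B
Bits 100 -> C
Bits 101 -> B
Bits 011 -> A


Decoded message: BCBA


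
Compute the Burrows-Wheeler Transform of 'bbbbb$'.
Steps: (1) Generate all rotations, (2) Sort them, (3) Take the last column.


Rotations (sorted):
  0: $bbbbb -> last char: b
  1: b$bbbb -> last char: b
  2: bb$bbb -> last char: b
  3: bbb$bb -> last char: b
  4: bbbb$b -> last char: b
  5: bbbbb$ -> last char: $


BWT = bbbbb$


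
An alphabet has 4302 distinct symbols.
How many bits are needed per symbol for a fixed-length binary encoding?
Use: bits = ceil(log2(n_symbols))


log2(4302) = 12.0708
Bracket: 2^12 = 4096 < 4302 <= 2^13 = 8192
So ceil(log2(4302)) = 13

bits = ceil(log2(4302)) = ceil(12.0708) = 13 bits


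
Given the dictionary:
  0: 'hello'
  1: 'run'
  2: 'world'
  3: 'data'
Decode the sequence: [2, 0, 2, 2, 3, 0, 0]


Look up each index in the dictionary:
  2 -> 'world'
  0 -> 'hello'
  2 -> 'world'
  2 -> 'world'
  3 -> 'data'
  0 -> 'hello'
  0 -> 'hello'

Decoded: "world hello world world data hello hello"


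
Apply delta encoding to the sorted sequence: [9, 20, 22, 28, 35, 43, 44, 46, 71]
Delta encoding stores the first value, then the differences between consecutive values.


First value: 9
Deltas:
  20 - 9 = 11
  22 - 20 = 2
  28 - 22 = 6
  35 - 28 = 7
  43 - 35 = 8
  44 - 43 = 1
  46 - 44 = 2
  71 - 46 = 25


Delta encoded: [9, 11, 2, 6, 7, 8, 1, 2, 25]


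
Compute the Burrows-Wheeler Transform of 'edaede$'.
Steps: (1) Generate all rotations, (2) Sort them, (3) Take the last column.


Rotations (sorted):
  0: $edaede -> last char: e
  1: aede$ed -> last char: d
  2: daede$e -> last char: e
  3: de$edae -> last char: e
  4: e$edaed -> last char: d
  5: edaede$ -> last char: $
  6: ede$eda -> last char: a


BWT = edeed$a


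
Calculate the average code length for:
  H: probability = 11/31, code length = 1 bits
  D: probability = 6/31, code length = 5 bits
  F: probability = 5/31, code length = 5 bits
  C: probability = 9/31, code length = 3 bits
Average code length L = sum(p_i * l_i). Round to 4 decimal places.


Weighted contributions p_i * l_i:
  H: (11/31) * 1 = 11/31
  D: (6/31) * 5 = 30/31
  F: (5/31) * 5 = 25/31
  C: (9/31) * 3 = 27/31
Sum = (11 + 30 + 25 + 27)/31 = 93/31

L = 93/31 = 3.0000 bits/symbol
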